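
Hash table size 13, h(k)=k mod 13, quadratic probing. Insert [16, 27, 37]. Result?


Insertions: 16->slot 3; 27->slot 1; 37->slot 11
Table: [None, 27, None, 16, None, None, None, None, None, None, None, 37, None]


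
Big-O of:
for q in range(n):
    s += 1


Per nesting level: O(n) = O(n)
Complexity: O(n)


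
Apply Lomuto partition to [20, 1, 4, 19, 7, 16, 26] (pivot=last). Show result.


Elements <= 26 go left of pivot.
Result: [20, 1, 4, 19, 7, 16, 26], pivot at index 6


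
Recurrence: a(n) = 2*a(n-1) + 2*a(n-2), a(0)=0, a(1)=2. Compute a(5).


Build bottom-up:
...a(3)=12, a(4)=32, a(5)=2*32+2*12=88


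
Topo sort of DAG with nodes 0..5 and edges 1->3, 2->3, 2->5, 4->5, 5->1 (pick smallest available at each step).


Kahn's algorithm, process smallest node first
Order: [0, 2, 4, 5, 1, 3]


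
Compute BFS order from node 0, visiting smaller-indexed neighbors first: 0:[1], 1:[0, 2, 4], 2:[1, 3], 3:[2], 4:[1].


BFS queue: start with [0]
Visit order: [0, 1, 2, 4, 3]


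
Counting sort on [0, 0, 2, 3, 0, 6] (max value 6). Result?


Count array: [3, 0, 1, 1, 0, 0, 1]
Reconstruct: [0, 0, 0, 2, 3, 6]


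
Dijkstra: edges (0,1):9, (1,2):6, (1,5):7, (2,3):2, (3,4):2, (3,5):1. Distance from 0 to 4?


Dijkstra from 0:
Distances: {0: 0, 1: 9, 2: 15, 3: 17, 4: 19, 5: 16}
Shortest distance to 4 = 19, path = [0, 1, 2, 3, 4]


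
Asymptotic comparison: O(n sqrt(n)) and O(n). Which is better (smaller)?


linear grows slower than n^1.5
O(n) is asymptotically smaller; O(n sqrt(n)) grows faster


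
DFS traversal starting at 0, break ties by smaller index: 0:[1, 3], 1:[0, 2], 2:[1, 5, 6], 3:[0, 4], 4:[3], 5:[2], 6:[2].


DFS stack-based: start with [0]
Visit order: [0, 1, 2, 5, 6, 3, 4]


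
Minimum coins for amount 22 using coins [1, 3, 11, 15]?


dp[0]=0; dp[i]=1+min(dp[i-c] for c in coins)
...dp[17]=3, dp[18]=2, dp[19]=3, dp[20]=4, dp[21]=3, dp[22]=2
Minimum coins for 22 = 2


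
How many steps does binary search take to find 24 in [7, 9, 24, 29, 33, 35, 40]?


Search for 24:
[0,6] mid=3 arr[3]=29
[0,2] mid=1 arr[1]=9
[2,2] mid=2 arr[2]=24
Total: 3 comparisons


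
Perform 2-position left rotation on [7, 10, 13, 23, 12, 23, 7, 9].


Left rotate by 2: [13, 23, 12, 23, 7, 9, 7, 10]


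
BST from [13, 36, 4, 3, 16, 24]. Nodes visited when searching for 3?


BST root = 13
Search for 3: compare at each node
Path: [13, 4, 3]


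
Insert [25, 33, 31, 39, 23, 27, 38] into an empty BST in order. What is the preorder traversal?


Root = 25; build tree by BST insertion.
Preorder traversal: [25, 23, 33, 31, 27, 39, 38]


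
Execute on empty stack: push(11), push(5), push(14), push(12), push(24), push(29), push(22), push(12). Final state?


push(11) -> [11]
push(5) -> [11, 5]
push(14) -> [11, 5, 14]
push(12) -> [11, 5, 14, 12]
push(24) -> [11, 5, 14, 12, 24]
push(29) -> [11, 5, 14, 12, 24, 29]
push(22) -> [11, 5, 14, 12, 24, 29, 22]
push(12) -> [11, 5, 14, 12, 24, 29, 22, 12]
Final stack (bottom to top): [11, 5, 14, 12, 24, 29, 22, 12]


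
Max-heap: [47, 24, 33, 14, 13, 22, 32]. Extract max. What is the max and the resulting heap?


Max = 47
Replace root with last, heapify down
Resulting heap: [33, 24, 32, 14, 13, 22]


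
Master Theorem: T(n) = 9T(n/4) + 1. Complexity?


a=9, b=4, c=0. log_4(9)=1.585 > c=0. Case 1: O(n^log_b(a)) = O(n^1.585)
Complexity: O(n^1.585)


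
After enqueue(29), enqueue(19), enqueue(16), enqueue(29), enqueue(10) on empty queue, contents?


enqueue(29) -> [29]
enqueue(19) -> [29, 19]
enqueue(16) -> [29, 19, 16]
enqueue(29) -> [29, 19, 16, 29]
enqueue(10) -> [29, 19, 16, 29, 10]
Final queue (front to back): [29, 19, 16, 29, 10]


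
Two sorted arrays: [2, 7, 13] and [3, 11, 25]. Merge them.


Compare heads, take smaller each step.
Merged: [2, 3, 7, 11, 13, 25]


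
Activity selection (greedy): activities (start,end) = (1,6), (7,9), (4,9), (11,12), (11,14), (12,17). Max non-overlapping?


Greedy: pick earliest-ending, then skip overlaps.
Selected (4 activities): [(1, 6), (7, 9), (11, 12), (12, 17)]


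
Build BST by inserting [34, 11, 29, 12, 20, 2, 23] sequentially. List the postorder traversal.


Root = 34; build tree by BST insertion.
Postorder traversal: [2, 23, 20, 12, 29, 11, 34]


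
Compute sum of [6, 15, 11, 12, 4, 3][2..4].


Prefix sums: [0, 6, 21, 32, 44, 48, 51]
Sum[2..4] = prefix[5] - prefix[2] = 48 - 21 = 27


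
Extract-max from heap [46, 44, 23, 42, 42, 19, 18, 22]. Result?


Max = 46
Replace root with last, heapify down
Resulting heap: [44, 42, 23, 22, 42, 19, 18]


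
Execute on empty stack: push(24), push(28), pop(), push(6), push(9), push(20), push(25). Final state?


push(24) -> [24]
push(28) -> [24, 28]
pop() returns 28 -> [24]
push(6) -> [24, 6]
push(9) -> [24, 6, 9]
push(20) -> [24, 6, 9, 20]
push(25) -> [24, 6, 9, 20, 25]
Final stack (bottom to top): [24, 6, 9, 20, 25]


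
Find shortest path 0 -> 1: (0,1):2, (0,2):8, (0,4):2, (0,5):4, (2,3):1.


Dijkstra from 0:
Distances: {0: 0, 1: 2, 2: 8, 3: 9, 4: 2, 5: 4}
Shortest distance to 1 = 2, path = [0, 1]


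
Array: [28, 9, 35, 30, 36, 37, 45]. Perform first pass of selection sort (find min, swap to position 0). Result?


After one pass: [9, 28, 35, 30, 36, 37, 45]


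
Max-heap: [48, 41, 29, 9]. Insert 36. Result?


Append 36: [48, 41, 29, 9, 36]
Bubble up: no swaps needed
Result: [48, 41, 29, 9, 36]


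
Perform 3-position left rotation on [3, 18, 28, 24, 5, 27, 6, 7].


Left rotate by 3: [24, 5, 27, 6, 7, 3, 18, 28]


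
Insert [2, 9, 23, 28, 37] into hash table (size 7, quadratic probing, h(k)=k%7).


Insertions: 2->slot 2; 9->slot 3; 23->slot 6; 28->slot 0; 37->slot 4
Table: [28, None, 2, 9, 37, None, 23]


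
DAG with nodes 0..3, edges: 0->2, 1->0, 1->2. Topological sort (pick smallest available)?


Kahn's algorithm, process smallest node first
Order: [1, 0, 2, 3]


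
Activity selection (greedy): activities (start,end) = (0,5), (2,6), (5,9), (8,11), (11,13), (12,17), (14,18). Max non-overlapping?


Greedy: pick earliest-ending, then skip overlaps.
Selected (4 activities): [(0, 5), (5, 9), (11, 13), (14, 18)]


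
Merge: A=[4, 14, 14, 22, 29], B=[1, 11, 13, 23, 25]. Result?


Compare heads, take smaller each step.
Merged: [1, 4, 11, 13, 14, 14, 22, 23, 25, 29]


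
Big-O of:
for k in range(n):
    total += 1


Per nesting level: O(n) = O(n)
Complexity: O(n)


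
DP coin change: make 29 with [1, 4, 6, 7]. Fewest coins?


dp[0]=0; dp[i]=1+min(dp[i-c] for c in coins)
...dp[24]=4, dp[25]=4, dp[26]=4, dp[27]=4, dp[28]=4, dp[29]=5
Minimum coins for 29 = 5


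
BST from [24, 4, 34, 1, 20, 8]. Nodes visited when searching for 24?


BST root = 24
Search for 24: compare at each node
Path: [24]


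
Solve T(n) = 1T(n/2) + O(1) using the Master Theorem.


a=1, b=2, c=0. log_2(1)=0 = c=0. Case 2: O(n^c log n) = O(log n)
Complexity: O(log n)


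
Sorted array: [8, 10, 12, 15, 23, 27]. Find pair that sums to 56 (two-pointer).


Two pointers: lo=0, hi=5
No pair sums to 56


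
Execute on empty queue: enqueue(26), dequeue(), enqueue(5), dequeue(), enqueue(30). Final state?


enqueue(26) -> [26]
dequeue() returns 26 -> []
enqueue(5) -> [5]
dequeue() returns 5 -> []
enqueue(30) -> [30]
Final queue (front to back): [30]


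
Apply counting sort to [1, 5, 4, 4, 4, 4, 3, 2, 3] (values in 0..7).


Count array: [0, 1, 1, 2, 4, 1, 0, 0]
Reconstruct: [1, 2, 3, 3, 4, 4, 4, 4, 5]


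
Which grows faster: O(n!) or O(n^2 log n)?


n^2 log n grows slower than factorial
O(n^2 log n) is asymptotically smaller; O(n!) grows faster


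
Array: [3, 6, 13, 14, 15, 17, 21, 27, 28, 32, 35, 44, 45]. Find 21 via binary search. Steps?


Search for 21:
[0,12] mid=6 arr[6]=21
Total: 1 comparisons


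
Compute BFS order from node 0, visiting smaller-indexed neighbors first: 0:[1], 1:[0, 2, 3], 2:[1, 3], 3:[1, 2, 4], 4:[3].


BFS queue: start with [0]
Visit order: [0, 1, 2, 3, 4]


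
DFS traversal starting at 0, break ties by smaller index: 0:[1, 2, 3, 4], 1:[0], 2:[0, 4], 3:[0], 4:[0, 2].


DFS stack-based: start with [0]
Visit order: [0, 1, 2, 4, 3]


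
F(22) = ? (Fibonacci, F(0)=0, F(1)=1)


F(n)=F(n-1)+F(n-2)
...F(20)=6765, F(21)=10946, F(22)=17711


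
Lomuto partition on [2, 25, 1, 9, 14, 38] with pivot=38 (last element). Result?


Elements <= 38 go left of pivot.
Result: [2, 25, 1, 9, 14, 38], pivot at index 5


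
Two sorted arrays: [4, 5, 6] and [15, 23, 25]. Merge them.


Compare heads, take smaller each step.
Merged: [4, 5, 6, 15, 23, 25]


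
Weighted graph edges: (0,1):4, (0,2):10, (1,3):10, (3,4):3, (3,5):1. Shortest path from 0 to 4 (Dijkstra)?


Dijkstra from 0:
Distances: {0: 0, 1: 4, 2: 10, 3: 14, 4: 17, 5: 15}
Shortest distance to 4 = 17, path = [0, 1, 3, 4]


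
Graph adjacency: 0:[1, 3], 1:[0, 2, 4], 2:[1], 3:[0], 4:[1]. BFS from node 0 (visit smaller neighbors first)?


BFS queue: start with [0]
Visit order: [0, 1, 3, 2, 4]


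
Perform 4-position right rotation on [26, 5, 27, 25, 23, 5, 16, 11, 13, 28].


Right rotate by 4: [16, 11, 13, 28, 26, 5, 27, 25, 23, 5]


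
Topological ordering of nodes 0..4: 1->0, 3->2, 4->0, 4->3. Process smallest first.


Kahn's algorithm, process smallest node first
Order: [1, 4, 0, 3, 2]


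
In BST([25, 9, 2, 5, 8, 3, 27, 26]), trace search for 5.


BST root = 25
Search for 5: compare at each node
Path: [25, 9, 2, 5]


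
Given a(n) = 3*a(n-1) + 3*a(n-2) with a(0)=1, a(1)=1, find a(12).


Build bottom-up:
...a(10)=239841, a(11)=909306, a(12)=3*909306+3*239841=3447441


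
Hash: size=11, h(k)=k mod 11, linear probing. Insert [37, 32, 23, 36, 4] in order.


Insertions: 37->slot 4; 32->slot 10; 23->slot 1; 36->slot 3; 4->slot 5
Table: [None, 23, None, 36, 37, 4, None, None, None, None, 32]


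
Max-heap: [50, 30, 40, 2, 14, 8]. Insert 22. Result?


Append 22: [50, 30, 40, 2, 14, 8, 22]
Bubble up: no swaps needed
Result: [50, 30, 40, 2, 14, 8, 22]


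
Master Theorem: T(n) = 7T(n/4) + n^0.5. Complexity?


a=7, b=4, c=0.5. log_4(7)=1.404 > c=0.5. Case 1: O(n^log_b(a)) = O(n^1.404)
Complexity: O(n^1.404)


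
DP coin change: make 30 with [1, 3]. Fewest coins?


dp[0]=0; dp[i]=1+min(dp[i-c] for c in coins)
...dp[25]=9, dp[26]=10, dp[27]=9, dp[28]=10, dp[29]=11, dp[30]=10
Minimum coins for 30 = 10


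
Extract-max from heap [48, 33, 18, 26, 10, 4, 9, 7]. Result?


Max = 48
Replace root with last, heapify down
Resulting heap: [33, 26, 18, 7, 10, 4, 9]


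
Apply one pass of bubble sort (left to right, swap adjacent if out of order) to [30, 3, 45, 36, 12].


After one pass: [3, 30, 36, 12, 45]


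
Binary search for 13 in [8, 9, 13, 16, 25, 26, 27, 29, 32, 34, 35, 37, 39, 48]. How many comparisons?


Search for 13:
[0,13] mid=6 arr[6]=27
[0,5] mid=2 arr[2]=13
Total: 2 comparisons


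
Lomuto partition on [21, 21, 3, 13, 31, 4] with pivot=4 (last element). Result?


Elements <= 4 go left of pivot.
Result: [3, 4, 21, 13, 31, 21], pivot at index 1


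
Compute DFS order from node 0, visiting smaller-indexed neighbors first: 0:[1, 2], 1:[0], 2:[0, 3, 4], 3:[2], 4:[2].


DFS stack-based: start with [0]
Visit order: [0, 1, 2, 3, 4]


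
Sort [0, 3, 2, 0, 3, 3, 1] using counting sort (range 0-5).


Count array: [2, 1, 1, 3, 0, 0]
Reconstruct: [0, 0, 1, 2, 3, 3, 3]


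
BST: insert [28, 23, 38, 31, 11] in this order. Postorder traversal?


Root = 28; build tree by BST insertion.
Postorder traversal: [11, 23, 31, 38, 28]


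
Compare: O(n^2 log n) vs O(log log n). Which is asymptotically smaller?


double-logarithmic grows slower than n^2 log n
O(log log n) is asymptotically smaller; O(n^2 log n) grows faster


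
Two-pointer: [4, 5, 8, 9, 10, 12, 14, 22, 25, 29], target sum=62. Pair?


Two pointers: lo=0, hi=9
No pair sums to 62


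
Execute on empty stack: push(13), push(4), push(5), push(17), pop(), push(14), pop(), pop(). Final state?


push(13) -> [13]
push(4) -> [13, 4]
push(5) -> [13, 4, 5]
push(17) -> [13, 4, 5, 17]
pop() returns 17 -> [13, 4, 5]
push(14) -> [13, 4, 5, 14]
pop() returns 14 -> [13, 4, 5]
pop() returns 5 -> [13, 4]
Final stack (bottom to top): [13, 4]


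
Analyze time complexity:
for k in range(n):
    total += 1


Per nesting level: O(n) = O(n)
Complexity: O(n)


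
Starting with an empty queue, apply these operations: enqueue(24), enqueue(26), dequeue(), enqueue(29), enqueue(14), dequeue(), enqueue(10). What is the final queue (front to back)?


enqueue(24) -> [24]
enqueue(26) -> [24, 26]
dequeue() returns 24 -> [26]
enqueue(29) -> [26, 29]
enqueue(14) -> [26, 29, 14]
dequeue() returns 26 -> [29, 14]
enqueue(10) -> [29, 14, 10]
Final queue (front to back): [29, 14, 10]


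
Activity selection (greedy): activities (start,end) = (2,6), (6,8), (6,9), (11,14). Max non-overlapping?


Greedy: pick earliest-ending, then skip overlaps.
Selected (3 activities): [(2, 6), (6, 8), (11, 14)]


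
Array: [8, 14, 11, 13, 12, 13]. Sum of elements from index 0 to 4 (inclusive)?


Prefix sums: [0, 8, 22, 33, 46, 58, 71]
Sum[0..4] = prefix[5] - prefix[0] = 58 - 0 = 58


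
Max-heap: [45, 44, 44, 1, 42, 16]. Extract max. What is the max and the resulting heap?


Max = 45
Replace root with last, heapify down
Resulting heap: [44, 42, 44, 1, 16]


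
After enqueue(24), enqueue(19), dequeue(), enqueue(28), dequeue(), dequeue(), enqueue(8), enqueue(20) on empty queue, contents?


enqueue(24) -> [24]
enqueue(19) -> [24, 19]
dequeue() returns 24 -> [19]
enqueue(28) -> [19, 28]
dequeue() returns 19 -> [28]
dequeue() returns 28 -> []
enqueue(8) -> [8]
enqueue(20) -> [8, 20]
Final queue (front to back): [8, 20]


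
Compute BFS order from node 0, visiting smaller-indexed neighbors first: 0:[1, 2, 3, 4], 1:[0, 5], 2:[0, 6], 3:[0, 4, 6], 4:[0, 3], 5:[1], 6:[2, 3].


BFS queue: start with [0]
Visit order: [0, 1, 2, 3, 4, 5, 6]


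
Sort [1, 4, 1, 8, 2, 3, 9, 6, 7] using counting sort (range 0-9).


Count array: [0, 2, 1, 1, 1, 0, 1, 1, 1, 1]
Reconstruct: [1, 1, 2, 3, 4, 6, 7, 8, 9]


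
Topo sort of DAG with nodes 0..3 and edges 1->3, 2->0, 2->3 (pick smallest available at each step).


Kahn's algorithm, process smallest node first
Order: [1, 2, 0, 3]


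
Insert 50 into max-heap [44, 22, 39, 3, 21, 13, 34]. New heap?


Append 50: [44, 22, 39, 3, 21, 13, 34, 50]
Bubble up: swap idx 7(50) with idx 3(3); swap idx 3(50) with idx 1(22); swap idx 1(50) with idx 0(44)
Result: [50, 44, 39, 22, 21, 13, 34, 3]


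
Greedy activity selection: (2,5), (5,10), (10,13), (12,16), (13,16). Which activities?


Greedy: pick earliest-ending, then skip overlaps.
Selected (4 activities): [(2, 5), (5, 10), (10, 13), (13, 16)]


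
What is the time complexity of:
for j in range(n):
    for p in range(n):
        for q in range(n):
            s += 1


Per nesting level: O(n) * O(n) * O(n) = O(n^3)
Complexity: O(n^3)


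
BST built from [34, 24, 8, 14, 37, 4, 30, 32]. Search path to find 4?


BST root = 34
Search for 4: compare at each node
Path: [34, 24, 8, 4]


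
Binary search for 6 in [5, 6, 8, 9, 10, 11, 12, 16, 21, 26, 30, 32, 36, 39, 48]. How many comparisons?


Search for 6:
[0,14] mid=7 arr[7]=16
[0,6] mid=3 arr[3]=9
[0,2] mid=1 arr[1]=6
Total: 3 comparisons


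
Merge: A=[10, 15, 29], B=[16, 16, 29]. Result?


Compare heads, take smaller each step.
Merged: [10, 15, 16, 16, 29, 29]


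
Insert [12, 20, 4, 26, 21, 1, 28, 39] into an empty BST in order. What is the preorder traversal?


Root = 12; build tree by BST insertion.
Preorder traversal: [12, 4, 1, 20, 26, 21, 28, 39]


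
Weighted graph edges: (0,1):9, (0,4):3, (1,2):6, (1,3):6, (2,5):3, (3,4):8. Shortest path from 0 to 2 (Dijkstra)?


Dijkstra from 0:
Distances: {0: 0, 1: 9, 2: 15, 3: 11, 4: 3, 5: 18}
Shortest distance to 2 = 15, path = [0, 1, 2]


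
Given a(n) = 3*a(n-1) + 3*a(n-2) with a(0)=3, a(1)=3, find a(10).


Build bottom-up:
...a(8)=50058, a(9)=189783, a(10)=3*189783+3*50058=719523


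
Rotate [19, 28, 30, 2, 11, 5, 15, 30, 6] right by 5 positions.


Right rotate by 5: [11, 5, 15, 30, 6, 19, 28, 30, 2]


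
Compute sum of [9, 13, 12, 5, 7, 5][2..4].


Prefix sums: [0, 9, 22, 34, 39, 46, 51]
Sum[2..4] = prefix[5] - prefix[2] = 46 - 22 = 24


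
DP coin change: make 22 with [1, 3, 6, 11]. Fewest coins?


dp[0]=0; dp[i]=1+min(dp[i-c] for c in coins)
...dp[17]=2, dp[18]=3, dp[19]=4, dp[20]=3, dp[21]=4, dp[22]=2
Minimum coins for 22 = 2


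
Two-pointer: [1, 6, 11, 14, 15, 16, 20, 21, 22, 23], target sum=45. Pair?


Two pointers: lo=0, hi=9
Found pair: (22, 23) summing to 45


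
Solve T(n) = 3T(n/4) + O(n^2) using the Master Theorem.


a=3, b=4, c=2. log_4(3)=0.792 < c=2. Case 3: O(n^c) = O(n^2)
Complexity: O(n^2)


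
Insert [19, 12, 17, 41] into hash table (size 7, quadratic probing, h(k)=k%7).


Insertions: 19->slot 5; 12->slot 6; 17->slot 3; 41->slot 0
Table: [41, None, None, 17, None, 19, 12]


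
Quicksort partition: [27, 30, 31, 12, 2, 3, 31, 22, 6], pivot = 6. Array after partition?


Elements <= 6 go left of pivot.
Result: [2, 3, 6, 12, 27, 30, 31, 22, 31], pivot at index 2


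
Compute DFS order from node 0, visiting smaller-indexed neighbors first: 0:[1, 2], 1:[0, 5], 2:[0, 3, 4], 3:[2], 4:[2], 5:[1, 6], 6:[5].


DFS stack-based: start with [0]
Visit order: [0, 1, 5, 6, 2, 3, 4]


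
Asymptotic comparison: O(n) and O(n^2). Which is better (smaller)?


linear grows slower than quadratic
O(n) is asymptotically smaller; O(n^2) grows faster


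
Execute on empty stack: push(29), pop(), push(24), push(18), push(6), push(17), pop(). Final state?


push(29) -> [29]
pop() returns 29 -> []
push(24) -> [24]
push(18) -> [24, 18]
push(6) -> [24, 18, 6]
push(17) -> [24, 18, 6, 17]
pop() returns 17 -> [24, 18, 6]
Final stack (bottom to top): [24, 18, 6]


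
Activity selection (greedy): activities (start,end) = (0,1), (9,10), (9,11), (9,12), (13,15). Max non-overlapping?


Greedy: pick earliest-ending, then skip overlaps.
Selected (3 activities): [(0, 1), (9, 10), (13, 15)]


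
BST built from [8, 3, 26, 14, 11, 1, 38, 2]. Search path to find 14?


BST root = 8
Search for 14: compare at each node
Path: [8, 26, 14]


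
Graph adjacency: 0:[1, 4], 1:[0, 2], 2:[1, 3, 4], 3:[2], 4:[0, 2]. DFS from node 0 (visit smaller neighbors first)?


DFS stack-based: start with [0]
Visit order: [0, 1, 2, 3, 4]


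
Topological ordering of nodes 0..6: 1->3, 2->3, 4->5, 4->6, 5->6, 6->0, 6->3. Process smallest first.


Kahn's algorithm, process smallest node first
Order: [1, 2, 4, 5, 6, 0, 3]


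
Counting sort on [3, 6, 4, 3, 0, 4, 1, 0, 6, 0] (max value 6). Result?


Count array: [3, 1, 0, 2, 2, 0, 2]
Reconstruct: [0, 0, 0, 1, 3, 3, 4, 4, 6, 6]


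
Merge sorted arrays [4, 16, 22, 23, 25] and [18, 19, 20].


Compare heads, take smaller each step.
Merged: [4, 16, 18, 19, 20, 22, 23, 25]


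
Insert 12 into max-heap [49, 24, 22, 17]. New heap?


Append 12: [49, 24, 22, 17, 12]
Bubble up: no swaps needed
Result: [49, 24, 22, 17, 12]


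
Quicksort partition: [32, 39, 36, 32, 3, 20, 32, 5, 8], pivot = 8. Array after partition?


Elements <= 8 go left of pivot.
Result: [3, 5, 8, 32, 32, 20, 32, 39, 36], pivot at index 2


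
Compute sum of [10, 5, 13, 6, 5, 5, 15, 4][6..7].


Prefix sums: [0, 10, 15, 28, 34, 39, 44, 59, 63]
Sum[6..7] = prefix[8] - prefix[6] = 63 - 44 = 19


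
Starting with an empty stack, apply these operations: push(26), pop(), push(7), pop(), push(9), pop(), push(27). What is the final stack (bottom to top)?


push(26) -> [26]
pop() returns 26 -> []
push(7) -> [7]
pop() returns 7 -> []
push(9) -> [9]
pop() returns 9 -> []
push(27) -> [27]
Final stack (bottom to top): [27]


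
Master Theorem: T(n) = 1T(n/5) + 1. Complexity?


a=1, b=5, c=0. log_5(1)=0 = c=0. Case 2: O(n^c log n) = O(log n)
Complexity: O(log n)


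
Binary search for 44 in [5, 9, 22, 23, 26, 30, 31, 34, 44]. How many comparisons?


Search for 44:
[0,8] mid=4 arr[4]=26
[5,8] mid=6 arr[6]=31
[7,8] mid=7 arr[7]=34
[8,8] mid=8 arr[8]=44
Total: 4 comparisons


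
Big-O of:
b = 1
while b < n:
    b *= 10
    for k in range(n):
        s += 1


Per nesting level: O(log n) * O(n) = O(n log n)
Complexity: O(n log n)


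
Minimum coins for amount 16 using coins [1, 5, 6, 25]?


dp[0]=0; dp[i]=1+min(dp[i-c] for c in coins)
...dp[11]=2, dp[12]=2, dp[13]=3, dp[14]=4, dp[15]=3, dp[16]=3
Minimum coins for 16 = 3


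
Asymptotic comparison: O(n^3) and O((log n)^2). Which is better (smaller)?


polylogarithmic grows slower than cubic
O((log n)^2) is asymptotically smaller; O(n^3) grows faster


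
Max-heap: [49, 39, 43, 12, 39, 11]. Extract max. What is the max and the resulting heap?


Max = 49
Replace root with last, heapify down
Resulting heap: [43, 39, 11, 12, 39]


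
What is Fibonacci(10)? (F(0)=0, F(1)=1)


F(n)=F(n-1)+F(n-2)
...F(8)=21, F(9)=34, F(10)=55


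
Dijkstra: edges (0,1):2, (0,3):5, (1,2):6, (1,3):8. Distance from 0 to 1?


Dijkstra from 0:
Distances: {0: 0, 1: 2, 2: 8, 3: 5}
Shortest distance to 1 = 2, path = [0, 1]


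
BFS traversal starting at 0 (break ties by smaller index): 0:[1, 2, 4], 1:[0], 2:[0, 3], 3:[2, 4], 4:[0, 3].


BFS queue: start with [0]
Visit order: [0, 1, 2, 4, 3]


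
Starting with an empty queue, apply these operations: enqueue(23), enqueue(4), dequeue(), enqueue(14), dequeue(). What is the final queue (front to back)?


enqueue(23) -> [23]
enqueue(4) -> [23, 4]
dequeue() returns 23 -> [4]
enqueue(14) -> [4, 14]
dequeue() returns 4 -> [14]
Final queue (front to back): [14]


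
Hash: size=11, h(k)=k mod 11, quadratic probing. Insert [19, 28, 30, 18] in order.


Insertions: 19->slot 8; 28->slot 6; 30->slot 9; 18->slot 7
Table: [None, None, None, None, None, None, 28, 18, 19, 30, None]


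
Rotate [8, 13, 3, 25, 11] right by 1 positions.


Right rotate by 1: [11, 8, 13, 3, 25]


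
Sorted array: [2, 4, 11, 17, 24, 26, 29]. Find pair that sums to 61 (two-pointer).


Two pointers: lo=0, hi=6
No pair sums to 61


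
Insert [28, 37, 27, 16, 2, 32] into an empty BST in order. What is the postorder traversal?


Root = 28; build tree by BST insertion.
Postorder traversal: [2, 16, 27, 32, 37, 28]


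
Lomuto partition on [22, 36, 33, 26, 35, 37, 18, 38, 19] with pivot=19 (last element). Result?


Elements <= 19 go left of pivot.
Result: [18, 19, 33, 26, 35, 37, 22, 38, 36], pivot at index 1


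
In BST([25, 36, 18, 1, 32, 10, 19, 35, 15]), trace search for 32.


BST root = 25
Search for 32: compare at each node
Path: [25, 36, 32]


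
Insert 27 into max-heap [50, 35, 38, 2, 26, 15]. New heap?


Append 27: [50, 35, 38, 2, 26, 15, 27]
Bubble up: no swaps needed
Result: [50, 35, 38, 2, 26, 15, 27]


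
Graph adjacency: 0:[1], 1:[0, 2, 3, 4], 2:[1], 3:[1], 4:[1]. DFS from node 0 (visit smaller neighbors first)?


DFS stack-based: start with [0]
Visit order: [0, 1, 2, 3, 4]


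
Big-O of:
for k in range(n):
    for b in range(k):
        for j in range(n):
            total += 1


Per nesting level: O(n) * O(n) [triangular over k] * O(n) = O(n^3)
Complexity: O(n^3)


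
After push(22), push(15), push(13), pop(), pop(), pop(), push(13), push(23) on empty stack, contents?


push(22) -> [22]
push(15) -> [22, 15]
push(13) -> [22, 15, 13]
pop() returns 13 -> [22, 15]
pop() returns 15 -> [22]
pop() returns 22 -> []
push(13) -> [13]
push(23) -> [13, 23]
Final stack (bottom to top): [13, 23]


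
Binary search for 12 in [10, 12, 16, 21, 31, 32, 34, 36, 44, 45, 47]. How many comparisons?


Search for 12:
[0,10] mid=5 arr[5]=32
[0,4] mid=2 arr[2]=16
[0,1] mid=0 arr[0]=10
[1,1] mid=1 arr[1]=12
Total: 4 comparisons


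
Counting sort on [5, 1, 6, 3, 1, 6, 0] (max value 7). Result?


Count array: [1, 2, 0, 1, 0, 1, 2, 0]
Reconstruct: [0, 1, 1, 3, 5, 6, 6]


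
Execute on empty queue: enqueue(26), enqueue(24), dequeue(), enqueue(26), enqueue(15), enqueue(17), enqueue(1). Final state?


enqueue(26) -> [26]
enqueue(24) -> [26, 24]
dequeue() returns 26 -> [24]
enqueue(26) -> [24, 26]
enqueue(15) -> [24, 26, 15]
enqueue(17) -> [24, 26, 15, 17]
enqueue(1) -> [24, 26, 15, 17, 1]
Final queue (front to back): [24, 26, 15, 17, 1]


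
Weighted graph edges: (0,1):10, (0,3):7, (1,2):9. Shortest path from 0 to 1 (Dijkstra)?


Dijkstra from 0:
Distances: {0: 0, 1: 10, 2: 19, 3: 7}
Shortest distance to 1 = 10, path = [0, 1]


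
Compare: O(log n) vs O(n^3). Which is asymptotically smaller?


logarithmic grows slower than cubic
O(log n) is asymptotically smaller; O(n^3) grows faster


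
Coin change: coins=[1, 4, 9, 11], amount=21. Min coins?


dp[0]=0; dp[i]=1+min(dp[i-c] for c in coins)
...dp[16]=3, dp[17]=3, dp[18]=2, dp[19]=3, dp[20]=2, dp[21]=3
Minimum coins for 21 = 3


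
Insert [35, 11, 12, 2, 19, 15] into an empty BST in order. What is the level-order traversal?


Root = 35; build tree by BST insertion.
Level-Order traversal: [35, 11, 2, 12, 19, 15]


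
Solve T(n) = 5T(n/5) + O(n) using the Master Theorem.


a=5, b=5, c=1. log_5(5)=1 = c=1. Case 2: O(n^c log n) = O(n log n)
Complexity: O(n log n)


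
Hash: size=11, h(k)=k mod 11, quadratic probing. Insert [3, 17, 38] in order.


Insertions: 3->slot 3; 17->slot 6; 38->slot 5
Table: [None, None, None, 3, None, 38, 17, None, None, None, None]


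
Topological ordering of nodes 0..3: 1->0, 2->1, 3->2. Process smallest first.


Kahn's algorithm, process smallest node first
Order: [3, 2, 1, 0]


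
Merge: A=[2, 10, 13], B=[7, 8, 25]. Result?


Compare heads, take smaller each step.
Merged: [2, 7, 8, 10, 13, 25]


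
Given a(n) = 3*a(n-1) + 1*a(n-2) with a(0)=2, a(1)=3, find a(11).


Build bottom-up:
...a(9)=46764, a(10)=154451, a(11)=3*154451+1*46764=510117


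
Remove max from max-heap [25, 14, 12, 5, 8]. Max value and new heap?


Max = 25
Replace root with last, heapify down
Resulting heap: [14, 8, 12, 5]


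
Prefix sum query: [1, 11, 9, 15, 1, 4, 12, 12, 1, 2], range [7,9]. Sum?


Prefix sums: [0, 1, 12, 21, 36, 37, 41, 53, 65, 66, 68]
Sum[7..9] = prefix[10] - prefix[7] = 68 - 53 = 15


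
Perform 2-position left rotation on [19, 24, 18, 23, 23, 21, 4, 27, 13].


Left rotate by 2: [18, 23, 23, 21, 4, 27, 13, 19, 24]


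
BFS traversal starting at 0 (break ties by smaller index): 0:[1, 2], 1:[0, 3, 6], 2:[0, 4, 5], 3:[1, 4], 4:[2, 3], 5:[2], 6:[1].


BFS queue: start with [0]
Visit order: [0, 1, 2, 3, 6, 4, 5]


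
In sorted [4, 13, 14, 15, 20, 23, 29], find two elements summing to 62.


Two pointers: lo=0, hi=6
No pair sums to 62


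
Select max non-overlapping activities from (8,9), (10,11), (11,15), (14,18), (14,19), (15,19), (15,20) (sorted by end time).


Greedy: pick earliest-ending, then skip overlaps.
Selected (4 activities): [(8, 9), (10, 11), (11, 15), (15, 19)]


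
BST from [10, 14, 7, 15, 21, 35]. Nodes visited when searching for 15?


BST root = 10
Search for 15: compare at each node
Path: [10, 14, 15]


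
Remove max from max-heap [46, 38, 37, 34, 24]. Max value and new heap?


Max = 46
Replace root with last, heapify down
Resulting heap: [38, 34, 37, 24]


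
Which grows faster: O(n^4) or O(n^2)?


quadratic grows slower than quartic
O(n^2) is asymptotically smaller; O(n^4) grows faster


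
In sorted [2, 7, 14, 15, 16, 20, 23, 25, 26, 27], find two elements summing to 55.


Two pointers: lo=0, hi=9
No pair sums to 55


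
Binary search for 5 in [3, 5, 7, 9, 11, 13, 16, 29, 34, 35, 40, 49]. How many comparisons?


Search for 5:
[0,11] mid=5 arr[5]=13
[0,4] mid=2 arr[2]=7
[0,1] mid=0 arr[0]=3
[1,1] mid=1 arr[1]=5
Total: 4 comparisons


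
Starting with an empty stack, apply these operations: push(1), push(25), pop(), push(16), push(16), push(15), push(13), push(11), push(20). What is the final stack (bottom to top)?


push(1) -> [1]
push(25) -> [1, 25]
pop() returns 25 -> [1]
push(16) -> [1, 16]
push(16) -> [1, 16, 16]
push(15) -> [1, 16, 16, 15]
push(13) -> [1, 16, 16, 15, 13]
push(11) -> [1, 16, 16, 15, 13, 11]
push(20) -> [1, 16, 16, 15, 13, 11, 20]
Final stack (bottom to top): [1, 16, 16, 15, 13, 11, 20]


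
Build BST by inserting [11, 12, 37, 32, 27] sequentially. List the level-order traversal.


Root = 11; build tree by BST insertion.
Level-Order traversal: [11, 12, 37, 32, 27]


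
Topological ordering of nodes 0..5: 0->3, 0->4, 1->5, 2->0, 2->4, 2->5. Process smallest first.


Kahn's algorithm, process smallest node first
Order: [1, 2, 0, 3, 4, 5]


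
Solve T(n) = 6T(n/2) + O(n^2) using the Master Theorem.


a=6, b=2, c=2. log_2(6)=2.585 > c=2. Case 1: O(n^log_b(a)) = O(n^2.585)
Complexity: O(n^2.585)


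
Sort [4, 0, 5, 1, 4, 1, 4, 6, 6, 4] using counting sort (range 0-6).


Count array: [1, 2, 0, 0, 4, 1, 2]
Reconstruct: [0, 1, 1, 4, 4, 4, 4, 5, 6, 6]


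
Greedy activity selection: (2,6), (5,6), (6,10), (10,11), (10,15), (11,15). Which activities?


Greedy: pick earliest-ending, then skip overlaps.
Selected (4 activities): [(2, 6), (6, 10), (10, 11), (11, 15)]


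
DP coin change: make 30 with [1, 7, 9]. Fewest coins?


dp[0]=0; dp[i]=1+min(dp[i-c] for c in coins)
...dp[25]=3, dp[26]=4, dp[27]=3, dp[28]=4, dp[29]=5, dp[30]=4
Minimum coins for 30 = 4


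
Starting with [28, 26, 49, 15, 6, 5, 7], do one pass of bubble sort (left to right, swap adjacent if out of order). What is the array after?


After one pass: [26, 28, 15, 6, 5, 7, 49]


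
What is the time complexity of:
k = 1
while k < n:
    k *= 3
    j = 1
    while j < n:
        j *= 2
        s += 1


Per nesting level: O(log n) * O(log n) = O((log n)^2)
Complexity: O((log n)^2)


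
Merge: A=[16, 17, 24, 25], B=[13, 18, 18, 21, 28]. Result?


Compare heads, take smaller each step.
Merged: [13, 16, 17, 18, 18, 21, 24, 25, 28]


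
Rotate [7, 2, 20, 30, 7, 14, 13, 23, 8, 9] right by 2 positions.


Right rotate by 2: [8, 9, 7, 2, 20, 30, 7, 14, 13, 23]


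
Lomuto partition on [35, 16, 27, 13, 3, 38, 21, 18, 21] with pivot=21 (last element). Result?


Elements <= 21 go left of pivot.
Result: [16, 13, 3, 21, 18, 21, 35, 27, 38], pivot at index 5


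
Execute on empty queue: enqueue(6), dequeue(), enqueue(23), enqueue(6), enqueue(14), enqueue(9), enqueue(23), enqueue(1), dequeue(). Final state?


enqueue(6) -> [6]
dequeue() returns 6 -> []
enqueue(23) -> [23]
enqueue(6) -> [23, 6]
enqueue(14) -> [23, 6, 14]
enqueue(9) -> [23, 6, 14, 9]
enqueue(23) -> [23, 6, 14, 9, 23]
enqueue(1) -> [23, 6, 14, 9, 23, 1]
dequeue() returns 23 -> [6, 14, 9, 23, 1]
Final queue (front to back): [6, 14, 9, 23, 1]


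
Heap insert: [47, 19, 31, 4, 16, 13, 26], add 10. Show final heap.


Append 10: [47, 19, 31, 4, 16, 13, 26, 10]
Bubble up: swap idx 7(10) with idx 3(4)
Result: [47, 19, 31, 10, 16, 13, 26, 4]


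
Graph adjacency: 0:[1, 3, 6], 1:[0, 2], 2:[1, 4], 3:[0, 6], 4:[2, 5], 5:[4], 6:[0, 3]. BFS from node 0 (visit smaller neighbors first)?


BFS queue: start with [0]
Visit order: [0, 1, 3, 6, 2, 4, 5]


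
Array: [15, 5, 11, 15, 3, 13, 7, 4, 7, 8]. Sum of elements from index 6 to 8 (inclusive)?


Prefix sums: [0, 15, 20, 31, 46, 49, 62, 69, 73, 80, 88]
Sum[6..8] = prefix[9] - prefix[6] = 80 - 62 = 18


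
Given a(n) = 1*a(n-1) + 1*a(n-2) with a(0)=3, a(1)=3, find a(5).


Build bottom-up:
...a(3)=9, a(4)=15, a(5)=1*15+1*9=24


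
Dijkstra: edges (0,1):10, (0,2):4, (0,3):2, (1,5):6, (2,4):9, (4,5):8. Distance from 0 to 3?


Dijkstra from 0:
Distances: {0: 0, 1: 10, 2: 4, 3: 2, 4: 13, 5: 16}
Shortest distance to 3 = 2, path = [0, 3]


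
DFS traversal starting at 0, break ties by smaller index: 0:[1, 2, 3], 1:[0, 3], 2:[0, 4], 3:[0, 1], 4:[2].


DFS stack-based: start with [0]
Visit order: [0, 1, 3, 2, 4]


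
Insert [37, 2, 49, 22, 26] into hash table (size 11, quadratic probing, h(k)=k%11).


Insertions: 37->slot 4; 2->slot 2; 49->slot 5; 22->slot 0; 26->slot 8
Table: [22, None, 2, None, 37, 49, None, None, 26, None, None]


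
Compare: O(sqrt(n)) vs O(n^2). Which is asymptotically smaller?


sublinear grows slower than quadratic
O(sqrt(n)) is asymptotically smaller; O(n^2) grows faster


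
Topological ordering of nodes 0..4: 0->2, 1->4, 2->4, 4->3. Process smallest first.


Kahn's algorithm, process smallest node first
Order: [0, 1, 2, 4, 3]


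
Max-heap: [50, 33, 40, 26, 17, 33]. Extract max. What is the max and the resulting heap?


Max = 50
Replace root with last, heapify down
Resulting heap: [40, 33, 33, 26, 17]


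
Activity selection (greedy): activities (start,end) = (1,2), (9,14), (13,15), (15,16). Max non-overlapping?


Greedy: pick earliest-ending, then skip overlaps.
Selected (3 activities): [(1, 2), (9, 14), (15, 16)]


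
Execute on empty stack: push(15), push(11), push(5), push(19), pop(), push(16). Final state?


push(15) -> [15]
push(11) -> [15, 11]
push(5) -> [15, 11, 5]
push(19) -> [15, 11, 5, 19]
pop() returns 19 -> [15, 11, 5]
push(16) -> [15, 11, 5, 16]
Final stack (bottom to top): [15, 11, 5, 16]


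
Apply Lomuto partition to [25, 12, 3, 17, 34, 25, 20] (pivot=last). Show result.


Elements <= 20 go left of pivot.
Result: [12, 3, 17, 20, 34, 25, 25], pivot at index 3


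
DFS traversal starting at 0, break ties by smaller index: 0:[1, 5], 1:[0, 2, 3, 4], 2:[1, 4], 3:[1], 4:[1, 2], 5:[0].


DFS stack-based: start with [0]
Visit order: [0, 1, 2, 4, 3, 5]


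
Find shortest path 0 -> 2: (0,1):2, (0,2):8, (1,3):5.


Dijkstra from 0:
Distances: {0: 0, 1: 2, 2: 8, 3: 7}
Shortest distance to 2 = 8, path = [0, 2]


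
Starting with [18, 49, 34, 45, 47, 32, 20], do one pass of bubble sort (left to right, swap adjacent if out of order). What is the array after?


After one pass: [18, 34, 45, 47, 32, 20, 49]


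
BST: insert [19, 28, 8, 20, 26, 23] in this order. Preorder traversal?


Root = 19; build tree by BST insertion.
Preorder traversal: [19, 8, 28, 20, 26, 23]


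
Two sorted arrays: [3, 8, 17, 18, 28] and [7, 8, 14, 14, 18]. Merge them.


Compare heads, take smaller each step.
Merged: [3, 7, 8, 8, 14, 14, 17, 18, 18, 28]


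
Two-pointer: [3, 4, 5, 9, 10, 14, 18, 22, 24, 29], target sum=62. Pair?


Two pointers: lo=0, hi=9
No pair sums to 62


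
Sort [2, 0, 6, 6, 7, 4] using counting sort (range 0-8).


Count array: [1, 0, 1, 0, 1, 0, 2, 1, 0]
Reconstruct: [0, 2, 4, 6, 6, 7]


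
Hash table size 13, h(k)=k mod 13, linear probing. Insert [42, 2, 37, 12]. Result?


Insertions: 42->slot 3; 2->slot 2; 37->slot 11; 12->slot 12
Table: [None, None, 2, 42, None, None, None, None, None, None, None, 37, 12]


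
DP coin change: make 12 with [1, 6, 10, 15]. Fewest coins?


dp[0]=0; dp[i]=1+min(dp[i-c] for c in coins)
...dp[7]=2, dp[8]=3, dp[9]=4, dp[10]=1, dp[11]=2, dp[12]=2
Minimum coins for 12 = 2


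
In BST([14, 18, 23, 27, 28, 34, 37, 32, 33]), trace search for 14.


BST root = 14
Search for 14: compare at each node
Path: [14]


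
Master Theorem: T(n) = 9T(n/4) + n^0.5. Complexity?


a=9, b=4, c=0.5. log_4(9)=1.585 > c=0.5. Case 1: O(n^log_b(a)) = O(n^1.585)
Complexity: O(n^1.585)


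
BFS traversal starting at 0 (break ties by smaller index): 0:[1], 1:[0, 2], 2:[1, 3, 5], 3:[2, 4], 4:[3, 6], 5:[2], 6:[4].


BFS queue: start with [0]
Visit order: [0, 1, 2, 3, 5, 4, 6]


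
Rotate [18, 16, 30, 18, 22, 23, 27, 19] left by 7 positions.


Left rotate by 7: [19, 18, 16, 30, 18, 22, 23, 27]


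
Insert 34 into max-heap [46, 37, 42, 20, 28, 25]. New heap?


Append 34: [46, 37, 42, 20, 28, 25, 34]
Bubble up: no swaps needed
Result: [46, 37, 42, 20, 28, 25, 34]


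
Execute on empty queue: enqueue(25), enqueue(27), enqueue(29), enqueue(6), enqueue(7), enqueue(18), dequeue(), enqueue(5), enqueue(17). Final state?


enqueue(25) -> [25]
enqueue(27) -> [25, 27]
enqueue(29) -> [25, 27, 29]
enqueue(6) -> [25, 27, 29, 6]
enqueue(7) -> [25, 27, 29, 6, 7]
enqueue(18) -> [25, 27, 29, 6, 7, 18]
dequeue() returns 25 -> [27, 29, 6, 7, 18]
enqueue(5) -> [27, 29, 6, 7, 18, 5]
enqueue(17) -> [27, 29, 6, 7, 18, 5, 17]
Final queue (front to back): [27, 29, 6, 7, 18, 5, 17]


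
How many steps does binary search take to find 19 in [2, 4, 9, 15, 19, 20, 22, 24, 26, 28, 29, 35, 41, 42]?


Search for 19:
[0,13] mid=6 arr[6]=22
[0,5] mid=2 arr[2]=9
[3,5] mid=4 arr[4]=19
Total: 3 comparisons


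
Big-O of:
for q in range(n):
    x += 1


Per nesting level: O(n) = O(n)
Complexity: O(n)


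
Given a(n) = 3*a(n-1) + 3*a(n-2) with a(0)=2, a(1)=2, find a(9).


Build bottom-up:
...a(7)=8802, a(8)=33372, a(9)=3*33372+3*8802=126522


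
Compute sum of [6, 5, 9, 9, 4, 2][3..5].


Prefix sums: [0, 6, 11, 20, 29, 33, 35]
Sum[3..5] = prefix[6] - prefix[3] = 35 - 20 = 15


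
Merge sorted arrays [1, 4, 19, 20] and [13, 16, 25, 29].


Compare heads, take smaller each step.
Merged: [1, 4, 13, 16, 19, 20, 25, 29]


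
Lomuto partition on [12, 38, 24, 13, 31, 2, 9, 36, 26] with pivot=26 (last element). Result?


Elements <= 26 go left of pivot.
Result: [12, 24, 13, 2, 9, 26, 31, 36, 38], pivot at index 5


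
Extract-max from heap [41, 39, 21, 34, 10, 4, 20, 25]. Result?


Max = 41
Replace root with last, heapify down
Resulting heap: [39, 34, 21, 25, 10, 4, 20]


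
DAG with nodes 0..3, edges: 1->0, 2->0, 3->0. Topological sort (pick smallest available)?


Kahn's algorithm, process smallest node first
Order: [1, 2, 3, 0]


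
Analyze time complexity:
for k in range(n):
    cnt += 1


Per nesting level: O(n) = O(n)
Complexity: O(n)


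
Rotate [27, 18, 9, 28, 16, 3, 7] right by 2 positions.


Right rotate by 2: [3, 7, 27, 18, 9, 28, 16]


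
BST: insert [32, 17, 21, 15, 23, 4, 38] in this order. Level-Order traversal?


Root = 32; build tree by BST insertion.
Level-Order traversal: [32, 17, 38, 15, 21, 4, 23]


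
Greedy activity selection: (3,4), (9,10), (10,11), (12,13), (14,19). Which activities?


Greedy: pick earliest-ending, then skip overlaps.
Selected (5 activities): [(3, 4), (9, 10), (10, 11), (12, 13), (14, 19)]


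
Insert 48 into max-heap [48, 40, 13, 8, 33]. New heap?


Append 48: [48, 40, 13, 8, 33, 48]
Bubble up: swap idx 5(48) with idx 2(13)
Result: [48, 40, 48, 8, 33, 13]


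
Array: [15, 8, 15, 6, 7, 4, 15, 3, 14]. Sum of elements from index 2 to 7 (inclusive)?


Prefix sums: [0, 15, 23, 38, 44, 51, 55, 70, 73, 87]
Sum[2..7] = prefix[8] - prefix[2] = 73 - 23 = 50


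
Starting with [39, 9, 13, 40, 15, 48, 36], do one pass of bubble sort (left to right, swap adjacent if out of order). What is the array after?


After one pass: [9, 13, 39, 15, 40, 36, 48]


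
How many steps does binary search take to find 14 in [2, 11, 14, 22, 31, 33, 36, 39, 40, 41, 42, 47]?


Search for 14:
[0,11] mid=5 arr[5]=33
[0,4] mid=2 arr[2]=14
Total: 2 comparisons


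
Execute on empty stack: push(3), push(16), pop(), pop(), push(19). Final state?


push(3) -> [3]
push(16) -> [3, 16]
pop() returns 16 -> [3]
pop() returns 3 -> []
push(19) -> [19]
Final stack (bottom to top): [19]


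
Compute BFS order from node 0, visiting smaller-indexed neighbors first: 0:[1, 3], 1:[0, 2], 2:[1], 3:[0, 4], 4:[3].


BFS queue: start with [0]
Visit order: [0, 1, 3, 2, 4]


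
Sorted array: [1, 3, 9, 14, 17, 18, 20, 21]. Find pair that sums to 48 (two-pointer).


Two pointers: lo=0, hi=7
No pair sums to 48
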